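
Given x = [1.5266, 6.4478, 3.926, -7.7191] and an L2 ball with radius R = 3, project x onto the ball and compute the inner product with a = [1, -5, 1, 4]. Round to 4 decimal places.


Step 1: Compute ||x|| (intermediates to 6 decimals).
||x|| = sqrt(1.5266^2 + 6.4478^2 + 3.926^2 + (-7.7191)^2) = 10.904247
Step 2: Project.
Since ||x|| > R, scale = R/||x|| = 3/10.904247 = 0.275122, proj(x) = scale * x
proj(x) = [0.420001, 1.773932, 1.080129, -2.123694]
Step 3: Dot product.
a^T * proj(x) = 1*0.420001 - 5*1.773932 + 1*1.080129 + 4*(-2.123694) = -15.8643


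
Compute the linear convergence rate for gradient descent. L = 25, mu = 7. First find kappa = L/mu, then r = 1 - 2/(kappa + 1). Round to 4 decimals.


Step 1: Compute the condition number.
kappa = L/mu = 25/7 = 3.5714
Step 2: Compute the convergence rate.
r = 1 - 2/(kappa + 1) = 1 - 2*mu/(L + mu) = (L - mu)/(L + mu) = 18/32 = 0.5625


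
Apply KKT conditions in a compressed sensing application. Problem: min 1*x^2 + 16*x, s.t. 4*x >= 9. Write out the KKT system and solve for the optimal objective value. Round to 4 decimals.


Step 1: Try lambda = 0 (constraint inactive).
x_unc = -16/(2*1) = -8.0
Check: 4*-8.0 = -32.0 < 9 -- violated!
Step 2: Constraint must be active: 4*x = 9
x* = 9/4 = 2.25
lambda = (2*1*2.25 + 16)/4 = 5.125
Step 3: Compute optimal value.
f(x*) = 1*2.25^2 + 16*2.25 = 41.0625


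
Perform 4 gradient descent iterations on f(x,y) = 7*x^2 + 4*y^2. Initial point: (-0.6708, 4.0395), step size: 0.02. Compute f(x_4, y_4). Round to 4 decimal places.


Gradient descent on f(x,y) = 7*x^2 + 4*y^2.
Starting point: (-0.6708, 4.0395), alpha = 0.02
Step 1: grad_x = 2*7*-0.6708 = -9.3912, grad_y = 2*4*4.0395 = 32.316
  x_1 = -0.6708 - 0.02*-9.3912 = -0.483
  y_1 = 4.0395 - 0.02*32.316 = 3.3932
Step 2: grad_x = 2*7*-0.483 = -6.7617, grad_y = 2*4*3.3932 = 27.1454
  x_2 = -0.483 - 0.02*-6.7617 = -0.3477
  y_2 = 3.3932 - 0.02*27.1454 = 2.8503
Step 3: grad_x = 2*7*-0.3477 = -4.8684, grad_y = 2*4*2.8503 = 22.8022
  x_3 = -0.3477 - 0.02*-4.8684 = -0.2504
  y_3 = 2.8503 - 0.02*22.8022 = 2.3942
Step 4: grad_x = 2*7*-0.2504 = -3.5052, grad_y = 2*4*2.3942 = 19.1538
  x_4 = -0.2504 - 0.02*-3.5052 = -0.1803
  y_4 = 2.3942 - 0.02*19.1538 = 2.0112
f(-0.1803, 2.0112) = 7*(-0.1803)^2 + 4*2.0112^2 = 16.4064


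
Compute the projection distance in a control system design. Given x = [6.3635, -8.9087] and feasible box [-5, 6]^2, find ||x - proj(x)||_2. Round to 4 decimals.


Project each component onto [-5, 6].
clip(6.3635) = 6.0, clip(-8.9087) = -5.0
Projection = [6.0, -5.0]
Squared diffs: [0.1321, 15.2779]
Distance = sqrt(15.41) = 3.9256


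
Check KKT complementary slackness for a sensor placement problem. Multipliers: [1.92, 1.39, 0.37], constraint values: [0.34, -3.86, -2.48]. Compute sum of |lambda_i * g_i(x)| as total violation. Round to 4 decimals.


KKT complementary slackness check:
lambda_1 * g_1 = 1.92 * 0.34 = 0.6528
lambda_2 * g_2 = 1.39 * -3.86 = -5.3654
lambda_3 * g_3 = 0.37 * -2.48 = -0.9176
Total violation = 0.6528 + 5.3654 + 0.9176 = 6.9358


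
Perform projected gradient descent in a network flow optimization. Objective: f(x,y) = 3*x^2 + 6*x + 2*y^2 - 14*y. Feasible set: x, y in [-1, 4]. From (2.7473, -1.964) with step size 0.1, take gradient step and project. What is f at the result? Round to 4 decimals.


Step 1: Compute gradient at (2.7473, -1.964).
grad_x = 2*3*2.7473 + 6 = 22.4838
grad_y = 2*2*-1.964 - 14 = -21.856
Step 2: Gradient step.
x_raw = 2.7473 - 0.1*22.4838 = 0.4989
y_raw = -1.964 - 0.1*-21.856 = 0.2216
Step 3: Project onto [-1, 4].
x_proj = clip(0.4989) = 0.4989
y_proj = clip(0.2216) = 0.2216
Step 4: Evaluate f.
f(0.4989, 0.2216) = 0.7361


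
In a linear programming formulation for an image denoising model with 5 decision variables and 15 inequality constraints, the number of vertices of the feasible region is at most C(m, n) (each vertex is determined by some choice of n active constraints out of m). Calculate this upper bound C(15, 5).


Each vertex corresponds to some choice of n active constraints out of m, so the number of vertices is at most C(m, n) = m! / (n!(m-n)!).
m = 15, n = 5
Numerator: 15 * 14 * 13 * 12 * 11
Denominator: 5! = 120
C(15, 5) = 3003


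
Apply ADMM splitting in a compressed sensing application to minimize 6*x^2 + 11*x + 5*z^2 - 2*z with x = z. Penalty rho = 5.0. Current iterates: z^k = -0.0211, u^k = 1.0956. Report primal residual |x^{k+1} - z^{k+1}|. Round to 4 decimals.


ADMM iteration with rho = 5.0, z^k = -0.0211, u^k = 1.0956
Step 1: x-update.
Minimize 6*x^2 + 11*x + (5.0/2)*(x + 0.0211 + 1.0956)^2
FOC: (2*6 + 5.0)*x = -11 + 5.0*(-0.0211 - 1.0956)
x^{k+1} = -0.9755
Step 2: z-update.
Minimize 5*z^2 - 2*z + (5.0/2)*(-0.9755 - z + 1.0956)^2
FOC: (2*5 + 5.0)*z = 2 + 5.0*(-0.9755 + 1.0956)
z^{k+1} = 0.1734
Step 3: u-update.
u^{k+1} = 1.0956 - 0.9755 - 0.1734 = -0.0533
Step 4: Primal residual = |-0.9755 - 0.1734| = 1.1489


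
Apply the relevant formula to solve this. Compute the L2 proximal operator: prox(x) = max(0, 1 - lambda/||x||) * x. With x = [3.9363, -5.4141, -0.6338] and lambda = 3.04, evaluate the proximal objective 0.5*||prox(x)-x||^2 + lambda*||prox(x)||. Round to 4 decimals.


Step 1: Compute ||x||.
||x|| = 6.7237
Step 2: Compute scaling factor.
scale = max(0, 1 - 3.04/6.7237) = 0.5479
Step 3: prox(x) = [2.1566, -2.9662, -0.3472]
||prox(x)|| = 3.6837
Step 4: Proximal objective.
0.5*||prox-x||^2 = 4.6208
lambda*||prox|| = 11.1984
Total = 15.8194


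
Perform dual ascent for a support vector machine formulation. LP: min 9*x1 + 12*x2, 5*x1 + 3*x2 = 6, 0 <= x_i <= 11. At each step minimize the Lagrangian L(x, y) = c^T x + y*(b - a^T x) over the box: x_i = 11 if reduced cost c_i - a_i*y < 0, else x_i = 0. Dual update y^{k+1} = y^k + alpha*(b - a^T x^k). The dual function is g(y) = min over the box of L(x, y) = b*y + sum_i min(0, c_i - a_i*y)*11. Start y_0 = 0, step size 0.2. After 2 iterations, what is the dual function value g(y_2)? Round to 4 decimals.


Dual ascent for LP: min 9*x1 + 12*x2, 5*x1 + 3*x2 = 6, 0 <= x_i <= 11
Step 1: y^k = 0.0, reduced costs: (9.0, 12.0)
  x^k = (0.0, 0.0), subgradient = b - a^T x = 6.0
  y^{k+1} = 0.0 + 0.2*6.0 = 1.2
Step 2: y^k = 1.2, reduced costs: (3.0, 8.4)
  x^k = (0.0, 0.0), subgradient = b - a^T x = 6.0
  y^{k+1} = 1.2 + 0.2*6.0 = 2.4
Dual objective at y_2 = 2.4: reduced costs (-3.0, 4.8), box minimizer x = (11.0, 0.0)
g(y_2) = b*y + (c1 - a1*y)*x1 + (c2 - a2*y)*x2 = 6*2.4 + (-3.0)*11.0 + 4.8*0.0 = 14.4 - 33.0 + 0.0 = -18.6


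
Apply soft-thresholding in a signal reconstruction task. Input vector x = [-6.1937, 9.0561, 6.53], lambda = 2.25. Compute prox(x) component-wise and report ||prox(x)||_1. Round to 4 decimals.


Soft-thresholding with lambda = 2.25:
prox(-6.1937) = sign(-6.1937)*max(|-6.1937| - 2.25, 0) = -3.9437
prox(9.0561) = sign(9.0561)*max(|9.0561| - 2.25, 0) = 6.8061
prox(6.53) = sign(6.53)*max(|6.53| - 2.25, 0) = 4.28
prox(x) = [-3.9437, 6.8061, 4.28]
||prox(x)||_1 = 3.9437 + 6.8061 + 4.28 = 15.0298


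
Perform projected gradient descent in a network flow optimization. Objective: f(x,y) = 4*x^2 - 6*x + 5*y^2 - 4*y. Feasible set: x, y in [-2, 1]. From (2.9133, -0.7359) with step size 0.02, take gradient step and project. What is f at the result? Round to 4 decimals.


Step 1: Compute gradient at (2.9133, -0.7359).
grad_x = 2*4*2.9133 - 6 = 17.3064
grad_y = 2*5*-0.7359 - 4 = -11.359
Step 2: Gradient step.
x_raw = 2.9133 - 0.02*17.3064 = 2.5672
y_raw = -0.7359 - 0.02*-11.359 = -0.5087
Step 3: Project onto [-2, 1].
x_proj = clip(2.5672) = 1.0
y_proj = clip(-0.5087) = -0.5087
Step 4: Evaluate f.
f(1.0, -0.5087) = 1.3289


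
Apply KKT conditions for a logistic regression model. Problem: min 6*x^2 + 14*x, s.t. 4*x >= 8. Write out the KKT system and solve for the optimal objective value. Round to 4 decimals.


Step 1: Try lambda = 0 (constraint inactive).
x_unc = -14/(2*6) = -1.1667
Check: 4*-1.1667 = -4.6668 < 8 -- violated!
Step 2: Constraint must be active: 4*x = 8
x* = 8/4 = 2.0
lambda = (2*6*2.0 + 14)/4 = 9.5
Step 3: Compute optimal value.
f(x*) = 6*2.0^2 + 14*2.0 = 52.0


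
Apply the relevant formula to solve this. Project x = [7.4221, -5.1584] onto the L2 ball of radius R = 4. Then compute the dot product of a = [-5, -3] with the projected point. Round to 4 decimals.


Step 1: Compute ||x|| (intermediates to 6 decimals).
||x|| = sqrt(7.4221^2 + (-5.1584)^2) = 9.03862
Step 2: Project.
Since ||x|| > R, scale = R/||x|| = 4/9.03862 = 0.442545, proj(x) = scale * x
proj(x) = [3.284613, -2.282824]
Step 3: Dot product.
a^T * proj(x) = -5*3.284613 - 3*(-2.282824) = -9.5746


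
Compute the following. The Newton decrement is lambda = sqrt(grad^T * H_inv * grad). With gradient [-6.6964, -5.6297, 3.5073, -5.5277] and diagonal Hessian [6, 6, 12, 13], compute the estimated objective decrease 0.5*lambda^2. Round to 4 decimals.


Step 1: H is diagonal, so H^(-1) * g = [-1.1161, -0.9383, 0.2923, -0.4252].
Step 2: g^T H^(-1) g = sum_i g_i^2 / H_ii
  = (-6.6964)^2/6 + (-5.6297)^2/6 + (3.5073)^2/12 + (-5.5277)^2/13
  = 7.4736 + 5.2823 + 1.0251 + 2.3504 = 16.1314
Step 3: Objective decrease = 0.5 * g^T H^(-1) g = 8.0657


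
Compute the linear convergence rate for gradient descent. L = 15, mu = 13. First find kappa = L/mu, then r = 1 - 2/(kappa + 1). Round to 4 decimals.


Step 1: Compute the condition number.
kappa = L/mu = 15/13 = 1.1538
Step 2: Compute the convergence rate.
r = 1 - 2/(kappa + 1) = 1 - 2*mu/(L + mu) = (L - mu)/(L + mu) = 2/28 = 0.0714


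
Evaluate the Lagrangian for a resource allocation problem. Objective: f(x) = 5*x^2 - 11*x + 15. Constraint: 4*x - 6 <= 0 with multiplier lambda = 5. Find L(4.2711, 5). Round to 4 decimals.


Step 1: Evaluate f(x).
f(4.2711) = 5*4.2711^2 - 11*4.2711 + 15 = 59.2294
Step 2: Evaluate g(x).
g(4.2711) = 4*4.2711 - 6 = 11.0844
Step 3: Compute Lagrangian.
L = 59.2294 + 5*11.0844 = 114.6514


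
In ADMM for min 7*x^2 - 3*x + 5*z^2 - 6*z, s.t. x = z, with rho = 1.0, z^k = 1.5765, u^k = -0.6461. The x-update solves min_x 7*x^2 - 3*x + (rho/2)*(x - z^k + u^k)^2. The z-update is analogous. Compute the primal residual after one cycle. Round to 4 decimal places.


ADMM iteration with rho = 1.0, z^k = 1.5765, u^k = -0.6461
Step 1: x-update.
Minimize 7*x^2 - 3*x + (1.0/2)*(x - 1.5765 - 0.6461)^2
FOC: (2*7 + 1.0)*x = 3 + 1.0*(1.5765 + 0.6461)
x^{k+1} = 0.3482
Step 2: z-update.
Minimize 5*z^2 - 6*z + (1.0/2)*(0.3482 - z - 0.6461)^2
FOC: (2*5 + 1.0)*z = 6 + 1.0*(0.3482 - 0.6461)
z^{k+1} = 0.5184
Step 3: u-update.
u^{k+1} = -0.6461 + 0.3482 - 0.5184 = -0.8163
Step 4: Primal residual = |0.3482 - 0.5184| = 0.1702


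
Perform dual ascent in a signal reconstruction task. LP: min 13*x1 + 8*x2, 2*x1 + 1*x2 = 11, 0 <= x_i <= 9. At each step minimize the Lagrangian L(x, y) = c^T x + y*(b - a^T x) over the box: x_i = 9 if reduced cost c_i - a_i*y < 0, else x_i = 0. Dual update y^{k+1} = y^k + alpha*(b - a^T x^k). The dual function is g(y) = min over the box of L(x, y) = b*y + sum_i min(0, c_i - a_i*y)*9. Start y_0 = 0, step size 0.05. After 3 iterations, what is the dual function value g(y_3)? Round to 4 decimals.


Dual ascent for LP: min 13*x1 + 8*x2, 2*x1 + 1*x2 = 11, 0 <= x_i <= 9
Step 1: y^k = 0.0, reduced costs: (13.0, 8.0)
  x^k = (0.0, 0.0), subgradient = b - a^T x = 11.0
  y^{k+1} = 0.0 + 0.05*11.0 = 0.55
Step 2: y^k = 0.55, reduced costs: (11.9, 7.45)
  x^k = (0.0, 0.0), subgradient = b - a^T x = 11.0
  y^{k+1} = 0.55 + 0.05*11.0 = 1.1
Step 3: y^k = 1.1, reduced costs: (10.8, 6.9)
  x^k = (0.0, 0.0), subgradient = b - a^T x = 11.0
  y^{k+1} = 1.1 + 0.05*11.0 = 1.65
Dual objective at y_3 = 1.65: reduced costs (9.7, 6.35), box minimizer x = (0.0, 0.0)
g(y_3) = b*y + (c1 - a1*y)*x1 + (c2 - a2*y)*x2 = 11*1.65 + 9.7*0.0 + 6.35*0.0 = 18.15 + 0.0 + 0.0 = 18.15


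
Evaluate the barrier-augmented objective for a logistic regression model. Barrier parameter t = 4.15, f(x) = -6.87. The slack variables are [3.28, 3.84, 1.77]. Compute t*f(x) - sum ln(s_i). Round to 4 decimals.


Step 1: Compute log-barrier.
ln values: [1.1878, 1.3455, 0.571]
phi = -(1.1878 + 1.3455 + 0.571) = -3.1043
Step 2: Compute augmented objective.
t*f(x) = 4.15*-6.87 = -28.5105
Total = -28.5105 - 3.1043 = -31.6148


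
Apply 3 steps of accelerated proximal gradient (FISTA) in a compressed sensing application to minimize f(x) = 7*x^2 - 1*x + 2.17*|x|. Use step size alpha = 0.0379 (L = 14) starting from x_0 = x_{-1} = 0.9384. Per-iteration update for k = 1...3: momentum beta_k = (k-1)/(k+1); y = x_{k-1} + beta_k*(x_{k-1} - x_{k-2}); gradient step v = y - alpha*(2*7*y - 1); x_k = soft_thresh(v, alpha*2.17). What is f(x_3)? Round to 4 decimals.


FISTA on f(x) = 7*x^2 - 1*x + 2.17*|x|
L = 14, alpha = 0.0379
Iteration 1: beta = 0.0, y = 0.9384 + 0.0*(0.9384 - 0.9384) = 0.9384
  grad(y) = 12.1376, v = y - alpha*grad = 0.4784
  prox(v) = soft_thresh(0.4784, 0.0822) = 0.3961
Iteration 2: beta = 0.3333, y = 0.3961 + 0.3333*(0.3961 - 0.9384) = 0.2154
  grad(y) = 2.0154, v = y - alpha*grad = 0.139
  prox(v) = soft_thresh(0.139, 0.0822) = 0.0568
Iteration 3: beta = 0.5, y = 0.0568 + 0.5*(0.0568 - 0.3961) = -0.1129
  grad(y) = -2.581, v = y - alpha*grad = -0.0151
  prox(v) = soft_thresh(-0.0151, 0.0822) = 0.0
f(x_3) = 7*0.0^2 - 1*0.0 + 2.17*|0.0| = 0.0


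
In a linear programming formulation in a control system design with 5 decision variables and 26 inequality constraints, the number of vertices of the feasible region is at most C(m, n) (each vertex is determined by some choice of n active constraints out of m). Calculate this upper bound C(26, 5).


Each vertex corresponds to some choice of n active constraints out of m, so the number of vertices is at most C(m, n) = m! / (n!(m-n)!).
m = 26, n = 5
Numerator: 26 * 25 * 24 * 23 * 22
Denominator: 5! = 120
C(26, 5) = 65780


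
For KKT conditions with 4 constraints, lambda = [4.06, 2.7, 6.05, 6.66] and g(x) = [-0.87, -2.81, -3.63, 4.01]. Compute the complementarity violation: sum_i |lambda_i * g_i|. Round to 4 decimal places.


KKT complementary slackness check:
lambda_1 * g_1 = 4.06 * -0.87 = -3.5322
lambda_2 * g_2 = 2.7 * -2.81 = -7.587
lambda_3 * g_3 = 6.05 * -3.63 = -21.9615
lambda_4 * g_4 = 6.66 * 4.01 = 26.7066
Total violation = 3.5322 + 7.587 + 21.9615 + 26.7066 = 59.7873


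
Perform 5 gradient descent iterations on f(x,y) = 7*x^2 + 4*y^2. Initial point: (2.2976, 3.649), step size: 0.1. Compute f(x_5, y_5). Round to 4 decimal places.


Gradient descent on f(x,y) = 7*x^2 + 4*y^2.
Starting point: (2.2976, 3.649), alpha = 0.1
Step 1: grad_x = 2*7*2.2976 = 32.1664, grad_y = 2*4*3.649 = 29.192
  x_1 = 2.2976 - 0.1*32.1664 = -0.919
  y_1 = 3.649 - 0.1*29.192 = 0.7298
Step 2: grad_x = 2*7*-0.919 = -12.8666, grad_y = 2*4*0.7298 = 5.8384
  x_2 = -0.919 - 0.1*-12.8666 = 0.3676
  y_2 = 0.7298 - 0.1*5.8384 = 0.146
Step 3: grad_x = 2*7*0.3676 = 5.1466, grad_y = 2*4*0.146 = 1.1677
  x_3 = 0.3676 - 0.1*5.1466 = -0.147
  y_3 = 0.146 - 0.1*1.1677 = 0.0292
Step 4: grad_x = 2*7*-0.147 = -2.0586, grad_y = 2*4*0.0292 = 0.2335
  x_4 = -0.147 - 0.1*-2.0586 = 0.0588
  y_4 = 0.0292 - 0.1*0.2335 = 0.0058
Step 5: grad_x = 2*7*0.0588 = 0.8235, grad_y = 2*4*0.0058 = 0.0467
  x_5 = 0.0588 - 0.1*0.8235 = -0.0235
  y_5 = 0.0058 - 0.1*0.0467 = 0.0012
f(-0.0235, 0.0012) = 7*(-0.0235)^2 + 4*0.0012^2 = 0.0039


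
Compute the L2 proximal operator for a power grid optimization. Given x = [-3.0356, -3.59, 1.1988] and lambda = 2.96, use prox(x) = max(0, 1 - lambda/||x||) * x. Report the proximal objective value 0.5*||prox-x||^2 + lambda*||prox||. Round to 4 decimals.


Step 1: Compute ||x||.
||x|| = 4.8518
Step 2: Compute scaling factor.
scale = max(0, 1 - 2.96/4.8518) = 0.3899
Step 3: prox(x) = [-1.1836, -1.3998, 0.4674]
||prox(x)|| = 1.8918
Step 4: Proximal objective.
0.5*||prox-x||^2 = 4.3808
lambda*||prox|| = 5.5997
Total = 9.9806


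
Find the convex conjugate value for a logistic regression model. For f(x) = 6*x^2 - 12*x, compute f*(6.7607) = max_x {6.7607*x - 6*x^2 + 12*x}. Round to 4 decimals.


f*(y) = sup_x {y*x - a*x^2 - b*x} = sup_x {(y-b)*x - a*x^2}
FOC: (y - b) - 2a*x = 0 => x* = (y - b)/(2a)
x* = (6.7607 + 12)/(2*6) = 1.5634
f*(6.7607) = (y-b)^2/(4a) = (6.7607 + 12)^2/(4*6)
= 351.9639/24 = 14.6652


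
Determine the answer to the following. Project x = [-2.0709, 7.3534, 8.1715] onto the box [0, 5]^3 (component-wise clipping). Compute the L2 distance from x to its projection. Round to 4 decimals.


Project each component onto [0, 5].
clip(-2.0709) = 0.0, clip(7.3534) = 5.0, clip(8.1715) = 5.0
Projection = [0.0, 5.0, 5.0]
Squared diffs: [4.2886, 5.5385, 10.0584]
Distance = sqrt(19.8855) = 4.4593


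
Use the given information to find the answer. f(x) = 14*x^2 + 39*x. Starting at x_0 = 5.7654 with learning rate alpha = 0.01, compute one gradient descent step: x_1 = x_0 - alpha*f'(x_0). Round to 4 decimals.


We compute the gradient at x_0 and apply the update.
f'(x) = 28*x + 39
f'(5.7654) = 28*5.7654 + 39 = 200.4312
x_1 = 5.7654 - 0.01*200.4312 = 3.7611


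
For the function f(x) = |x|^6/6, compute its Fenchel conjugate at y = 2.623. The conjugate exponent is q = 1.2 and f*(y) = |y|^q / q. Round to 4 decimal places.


The conjugate exponent q satisfies 1/p + 1/q = 1.
p = 6, so q = 6/(6 - 1) = 1.2
|y|^q = 2.623^1.2 = 3.181
f*(2.623) = 3.181 / 1.2 = 2.6508


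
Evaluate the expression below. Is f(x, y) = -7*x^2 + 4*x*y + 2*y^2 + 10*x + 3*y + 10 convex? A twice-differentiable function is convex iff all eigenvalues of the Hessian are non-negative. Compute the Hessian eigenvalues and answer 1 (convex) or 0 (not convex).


The Hessian of f(x,y) = -7*x^2 + 4*x*y + 2*y^2 + 10*x + 3*y + 10 is:
H = [[-14, 4], [4, 4]]
Trace = -14 + 4 = -10
Determinant = -14*4 - (4)^2 = -72
Discriminant = (-10)^2 - 4*-72 = 388.0
Eigenvalues: lambda_1 = -14.8489, lambda_2 = 4.8489
The function is not convex.

0


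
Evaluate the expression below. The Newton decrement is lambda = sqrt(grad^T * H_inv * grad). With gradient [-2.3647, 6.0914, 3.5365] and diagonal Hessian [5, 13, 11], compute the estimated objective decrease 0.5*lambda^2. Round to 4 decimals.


Step 1: H is diagonal, so H^(-1) * g = [-0.4729, 0.4686, 0.3215].
Step 2: g^T H^(-1) g = sum_i g_i^2 / H_ii
  = (-2.3647)^2/5 + (6.0914)^2/13 + (3.5365)^2/11
  = 1.1184 + 2.8542 + 1.137 = 5.1096
Step 3: Objective decrease = 0.5 * g^T H^(-1) g = 2.5548


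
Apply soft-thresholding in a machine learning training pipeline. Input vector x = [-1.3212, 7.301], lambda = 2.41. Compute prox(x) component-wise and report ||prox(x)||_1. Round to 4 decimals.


Soft-thresholding with lambda = 2.41:
prox(-1.3212) = sign(-1.3212)*max(|-1.3212| - 2.41, 0) = 0.0
prox(7.301) = sign(7.301)*max(|7.301| - 2.41, 0) = 4.891
prox(x) = [0.0, 4.891]
||prox(x)||_1 = 0.0 + 4.891 = 4.891


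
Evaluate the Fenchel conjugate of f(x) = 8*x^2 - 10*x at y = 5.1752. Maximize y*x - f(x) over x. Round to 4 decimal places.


f*(y) = sup_x {y*x - a*x^2 - b*x} = sup_x {(y-b)*x - a*x^2}
FOC: (y - b) - 2a*x = 0 => x* = (y - b)/(2a)
x* = (5.1752 + 10)/(2*8) = 0.9485
f*(5.1752) = (y-b)^2/(4a) = (5.1752 + 10)^2/(4*8)
= 230.2867/32 = 7.1965


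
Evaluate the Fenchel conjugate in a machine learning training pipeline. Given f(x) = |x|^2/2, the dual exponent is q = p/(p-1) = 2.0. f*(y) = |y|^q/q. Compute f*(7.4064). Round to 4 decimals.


The conjugate exponent q satisfies 1/p + 1/q = 1.
p = 2, so q = 2/(2 - 1) = 2.0
|y|^q = 7.4064^2.0 = 54.8548
f*(7.4064) = 54.8548 / 2.0 = 27.4274


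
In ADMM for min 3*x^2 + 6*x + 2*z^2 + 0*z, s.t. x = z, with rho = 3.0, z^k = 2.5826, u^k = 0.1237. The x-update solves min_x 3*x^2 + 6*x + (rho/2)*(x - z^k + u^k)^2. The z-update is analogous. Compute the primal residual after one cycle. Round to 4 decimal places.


ADMM iteration with rho = 3.0, z^k = 2.5826, u^k = 0.1237
Step 1: x-update.
Minimize 3*x^2 + 6*x + (3.0/2)*(x - 2.5826 + 0.1237)^2
FOC: (2*3 + 3.0)*x = -6 + 3.0*(2.5826 - 0.1237)
x^{k+1} = 0.153
Step 2: z-update.
Minimize 2*z^2 + 0*z + (3.0/2)*(0.153 - z + 0.1237)^2
FOC: (2*2 + 3.0)*z = 0 + 3.0*(0.153 + 0.1237)
z^{k+1} = 0.1186
Step 3: u-update.
u^{k+1} = 0.1237 + 0.153 - 0.1186 = 0.1581
Step 4: Primal residual = |0.153 - 0.1186| = 0.0344


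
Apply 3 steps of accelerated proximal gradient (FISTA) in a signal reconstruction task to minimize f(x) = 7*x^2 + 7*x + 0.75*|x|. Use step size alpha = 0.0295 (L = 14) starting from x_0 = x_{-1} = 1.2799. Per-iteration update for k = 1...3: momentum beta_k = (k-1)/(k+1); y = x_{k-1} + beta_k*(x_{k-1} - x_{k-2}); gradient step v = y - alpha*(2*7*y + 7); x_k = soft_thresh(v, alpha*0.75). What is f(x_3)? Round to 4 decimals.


FISTA on f(x) = 7*x^2 + 7*x + 0.75*|x|
L = 14, alpha = 0.0295
Iteration 1: beta = 0.0, y = 1.2799 + 0.0*(1.2799 - 1.2799) = 1.2799
  grad(y) = 24.9186, v = y - alpha*grad = 0.5448
  prox(v) = soft_thresh(0.5448, 0.0221) = 0.5227
Iteration 2: beta = 0.3333, y = 0.5227 + 0.3333*(0.5227 - 1.2799) = 0.2703
  grad(y) = 10.7838, v = y - alpha*grad = -0.0479
  prox(v) = soft_thresh(-0.0479, 0.0221) = -0.0257
Iteration 3: beta = 0.5, y = -0.0257 + 0.5*(-0.0257 - 0.5227) = -0.2999
  grad(y) = 2.801, v = y - alpha*grad = -0.3826
  prox(v) = soft_thresh(-0.3826, 0.0221) = -0.3604
f(x_3) = 7*(-0.3604)^2 + 7*(-0.3604) + 0.75*|-0.3604| = -1.3433


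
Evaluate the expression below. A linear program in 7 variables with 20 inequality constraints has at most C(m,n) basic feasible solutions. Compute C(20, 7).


Each vertex corresponds to some choice of n active constraints out of m, so the number of vertices is at most C(m, n) = m! / (n!(m-n)!).
m = 20, n = 7
Numerator: 20 * 19 * 18 * 17 * 16 * 15 * 14
Denominator: 7! = 5040
C(20, 7) = 77520


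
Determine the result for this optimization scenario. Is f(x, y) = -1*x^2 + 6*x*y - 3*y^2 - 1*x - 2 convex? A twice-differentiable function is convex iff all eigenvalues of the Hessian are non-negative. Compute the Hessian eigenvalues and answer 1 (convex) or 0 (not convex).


The Hessian of f(x,y) = -1*x^2 + 6*x*y - 3*y^2 - 1*x - 2 is:
H = [[-2, 6], [6, -6]]
Trace = -2 - 6 = -8
Determinant = -2*-6 - (6)^2 = -24
Discriminant = (-8)^2 - 4*-24 = 160.0
Eigenvalues: lambda_1 = -10.3246, lambda_2 = 2.3246
The function is not convex.

0


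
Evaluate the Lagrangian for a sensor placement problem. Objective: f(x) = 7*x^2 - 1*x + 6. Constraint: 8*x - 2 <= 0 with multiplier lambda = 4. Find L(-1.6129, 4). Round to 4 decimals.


Step 1: Evaluate f(x).
f(-1.6129) = 7*(-1.6129)^2 - 1*(-1.6129) + 6 = 25.823
Step 2: Evaluate g(x).
g(-1.6129) = 8*-1.6129 - 2 = -14.9032
Step 3: Compute Lagrangian.
L = 25.823 + 4*-14.9032 = -33.7898


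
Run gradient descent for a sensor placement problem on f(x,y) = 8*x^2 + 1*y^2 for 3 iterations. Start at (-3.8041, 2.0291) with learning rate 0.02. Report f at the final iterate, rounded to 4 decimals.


Gradient descent on f(x,y) = 8*x^2 + 1*y^2.
Starting point: (-3.8041, 2.0291), alpha = 0.02
Step 1: grad_x = 2*8*-3.8041 = -60.8656, grad_y = 2*1*2.0291 = 4.0582
  x_1 = -3.8041 - 0.02*-60.8656 = -2.5868
  y_1 = 2.0291 - 0.02*4.0582 = 1.9479
Step 2: grad_x = 2*8*-2.5868 = -41.3886, grad_y = 2*1*1.9479 = 3.8959
  x_2 = -2.5868 - 0.02*-41.3886 = -1.759
  y_2 = 1.9479 - 0.02*3.8959 = 1.87
Step 3: grad_x = 2*8*-1.759 = -28.1443, grad_y = 2*1*1.87 = 3.74
  x_3 = -1.759 - 0.02*-28.1443 = -1.1961
  y_3 = 1.87 - 0.02*3.74 = 1.7952
f(-1.1961, 1.7952) = 8*(-1.1961)^2 + 1*1.7952^2 = 14.6686


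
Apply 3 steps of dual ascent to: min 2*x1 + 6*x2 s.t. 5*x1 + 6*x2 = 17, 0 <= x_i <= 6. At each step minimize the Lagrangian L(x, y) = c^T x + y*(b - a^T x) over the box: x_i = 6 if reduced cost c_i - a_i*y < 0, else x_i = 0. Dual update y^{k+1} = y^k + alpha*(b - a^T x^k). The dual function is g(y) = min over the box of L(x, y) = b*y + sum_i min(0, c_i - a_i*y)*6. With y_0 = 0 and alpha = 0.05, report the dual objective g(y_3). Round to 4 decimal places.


Dual ascent for LP: min 2*x1 + 6*x2, 5*x1 + 6*x2 = 17, 0 <= x_i <= 6
Step 1: y^k = 0.0, reduced costs: (2.0, 6.0)
  x^k = (0.0, 0.0), subgradient = b - a^T x = 17.0
  y^{k+1} = 0.0 + 0.05*17.0 = 0.85
Step 2: y^k = 0.85, reduced costs: (-2.25, 0.9)
  x^k = (6.0, 0.0), subgradient = b - a^T x = -13.0
  y^{k+1} = 0.85 + 0.05*-13.0 = 0.2
Step 3: y^k = 0.2, reduced costs: (1.0, 4.8)
  x^k = (0.0, 0.0), subgradient = b - a^T x = 17.0
  y^{k+1} = 0.2 + 0.05*17.0 = 1.05
Dual objective at y_3 = 1.05: reduced costs (-3.25, -0.3), box minimizer x = (6.0, 6.0)
g(y_3) = b*y + (c1 - a1*y)*x1 + (c2 - a2*y)*x2 = 17*1.05 + (-3.25)*6.0 + (-0.3)*6.0 = 17.85 - 19.5 - 1.8 = -3.45


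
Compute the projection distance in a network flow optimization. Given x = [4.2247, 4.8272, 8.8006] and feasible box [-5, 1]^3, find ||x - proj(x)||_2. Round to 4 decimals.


Project each component onto [-5, 1].
clip(4.2247) = 1.0, clip(4.8272) = 1.0, clip(8.8006) = 1.0
Projection = [1.0, 1.0, 1.0]
Squared diffs: [10.3987, 14.6475, 60.8494]
Distance = sqrt(85.8956) = 9.268


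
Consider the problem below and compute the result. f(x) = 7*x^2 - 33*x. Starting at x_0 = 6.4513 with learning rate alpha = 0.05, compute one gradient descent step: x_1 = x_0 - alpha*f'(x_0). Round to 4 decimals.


We compute the gradient at x_0 and apply the update.
f'(x) = 14*x - 33
f'(6.4513) = 14*6.4513 - 33 = 57.3182
x_1 = 6.4513 - 0.05*57.3182 = 3.5854


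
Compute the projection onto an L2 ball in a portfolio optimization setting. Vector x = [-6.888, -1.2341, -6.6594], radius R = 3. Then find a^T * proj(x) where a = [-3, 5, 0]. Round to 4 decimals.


Step 1: Compute ||x|| (intermediates to 6 decimals).
||x|| = sqrt((-6.888)^2 + (-1.2341)^2 + (-6.6594)^2) = 9.659977
Step 2: Project.
Since ||x|| > R, scale = R/||x|| = 3/9.659977 = 0.31056, proj(x) = scale * x
proj(x) = [-2.139137, -0.383262, -2.068143]
Step 3: Dot product.
a^T * proj(x) = -3*(-2.139137) + 5*(-0.383262) + 0*(-2.068143) = 4.5011


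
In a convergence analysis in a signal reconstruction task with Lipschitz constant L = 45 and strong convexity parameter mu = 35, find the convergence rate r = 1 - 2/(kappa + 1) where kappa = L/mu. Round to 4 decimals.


Step 1: Compute the condition number.
kappa = L/mu = 45/35 = 1.2857
Step 2: Compute the convergence rate.
r = 1 - 2/(kappa + 1) = 1 - 2*mu/(L + mu) = (L - mu)/(L + mu) = 10/80 = 0.125


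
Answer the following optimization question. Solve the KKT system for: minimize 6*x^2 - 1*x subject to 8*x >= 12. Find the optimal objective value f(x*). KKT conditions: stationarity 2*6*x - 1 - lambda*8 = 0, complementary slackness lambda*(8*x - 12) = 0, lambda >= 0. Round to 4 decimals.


Step 1: Try lambda = 0 (constraint inactive).
x_unc = 1/(2*6) = 0.0833
Check: 8*0.0833 = 0.6664 < 12 -- violated!
Step 2: Constraint must be active: 8*x = 12
x* = 12/8 = 1.5
lambda = (2*6*1.5 - 1)/8 = 2.125
Step 3: Compute optimal value.
f(x*) = 6*1.5^2 - 1*1.5 = 12.0


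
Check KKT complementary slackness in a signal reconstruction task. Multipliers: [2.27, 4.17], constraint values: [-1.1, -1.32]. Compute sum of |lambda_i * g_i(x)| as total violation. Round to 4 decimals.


KKT complementary slackness check:
lambda_1 * g_1 = 2.27 * -1.1 = -2.497
lambda_2 * g_2 = 4.17 * -1.32 = -5.5044
Total violation = 2.497 + 5.5044 = 8.0014


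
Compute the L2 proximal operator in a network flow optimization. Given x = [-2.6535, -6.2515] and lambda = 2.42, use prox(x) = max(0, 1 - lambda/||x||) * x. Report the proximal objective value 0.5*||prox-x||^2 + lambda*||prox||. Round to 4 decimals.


Step 1: Compute ||x||.
||x|| = 6.7913
Step 2: Compute scaling factor.
scale = max(0, 1 - 2.42/6.7913) = 0.6437
Step 3: prox(x) = [-1.708, -4.0239]
||prox(x)|| = 4.3713
Step 4: Proximal objective.
0.5*||prox-x||^2 = 2.9282
lambda*||prox|| = 10.5785
Total = 13.5068


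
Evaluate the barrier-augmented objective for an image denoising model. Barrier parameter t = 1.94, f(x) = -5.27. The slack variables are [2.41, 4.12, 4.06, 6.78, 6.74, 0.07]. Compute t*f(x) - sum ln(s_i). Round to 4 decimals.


Step 1: Compute log-barrier.
ln values: [0.8796, 1.4159, 1.4012, 1.914, 1.9081, -2.6593]
phi = -(0.8796 + 1.4159 + 1.4012 + 1.914 + 1.9081 - 2.6593) = -4.8594
Step 2: Compute augmented objective.
t*f(x) = 1.94*-5.27 = -10.2238
Total = -10.2238 - 4.8594 = -15.0832


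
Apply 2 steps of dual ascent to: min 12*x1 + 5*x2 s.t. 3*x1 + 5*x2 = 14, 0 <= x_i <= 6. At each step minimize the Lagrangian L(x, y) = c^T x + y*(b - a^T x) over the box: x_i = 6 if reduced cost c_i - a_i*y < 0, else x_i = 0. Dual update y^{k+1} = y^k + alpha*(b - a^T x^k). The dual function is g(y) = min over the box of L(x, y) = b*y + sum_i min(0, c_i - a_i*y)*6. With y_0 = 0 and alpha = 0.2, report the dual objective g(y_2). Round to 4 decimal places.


Dual ascent for LP: min 12*x1 + 5*x2, 3*x1 + 5*x2 = 14, 0 <= x_i <= 6
Step 1: y^k = 0.0, reduced costs: (12.0, 5.0)
  x^k = (0.0, 0.0), subgradient = b - a^T x = 14.0
  y^{k+1} = 0.0 + 0.2*14.0 = 2.8
Step 2: y^k = 2.8, reduced costs: (3.6, -9.0)
  x^k = (0.0, 6.0), subgradient = b - a^T x = -16.0
  y^{k+1} = 2.8 + 0.2*-16.0 = -0.4
Dual objective at y_2 = -0.4: reduced costs (13.2, 7.0), box minimizer x = (0.0, 0.0)
g(y_2) = b*y + (c1 - a1*y)*x1 + (c2 - a2*y)*x2 = 14*(-0.4) + 13.2*0.0 + 7.0*0.0 = -5.6 + 0.0 + 0.0 = -5.6


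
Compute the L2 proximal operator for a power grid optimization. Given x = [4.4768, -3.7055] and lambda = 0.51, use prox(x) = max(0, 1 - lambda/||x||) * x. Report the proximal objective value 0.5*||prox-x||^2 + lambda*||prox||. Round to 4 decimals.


Step 1: Compute ||x||.
||x|| = 5.8114
Step 2: Compute scaling factor.
scale = max(0, 1 - 0.51/5.8114) = 0.9122
Step 3: prox(x) = [4.0839, -3.3803]
||prox(x)|| = 5.3014
Step 4: Proximal objective.
0.5*||prox-x||^2 = 0.1301
lambda*||prox|| = 2.7037
Total = 2.8338


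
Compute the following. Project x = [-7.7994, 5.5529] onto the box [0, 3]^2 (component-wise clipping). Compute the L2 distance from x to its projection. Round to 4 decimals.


Project each component onto [0, 3].
clip(-7.7994) = 0.0, clip(5.5529) = 3.0
Projection = [0.0, 3.0]
Squared diffs: [60.8306, 6.5173]
Distance = sqrt(67.3479) = 8.2066


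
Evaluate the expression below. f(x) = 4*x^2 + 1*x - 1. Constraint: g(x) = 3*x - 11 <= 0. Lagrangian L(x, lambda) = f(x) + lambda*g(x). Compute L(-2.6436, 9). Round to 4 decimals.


Step 1: Evaluate f(x).
f(-2.6436) = 4*(-2.6436)^2 + 1*(-2.6436) - 1 = 24.3109
Step 2: Evaluate g(x).
g(-2.6436) = 3*-2.6436 - 11 = -18.9308
Step 3: Compute Lagrangian.
L = 24.3109 + 9*-18.9308 = -146.0663


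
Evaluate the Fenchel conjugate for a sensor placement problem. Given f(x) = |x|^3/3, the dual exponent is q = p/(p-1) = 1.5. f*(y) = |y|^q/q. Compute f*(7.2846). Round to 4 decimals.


The conjugate exponent q satisfies 1/p + 1/q = 1.
p = 3, so q = 3/(3 - 1) = 1.5
|y|^q = 7.2846^1.5 = 19.6611
f*(7.2846) = 19.6611 / 1.5 = 13.1074


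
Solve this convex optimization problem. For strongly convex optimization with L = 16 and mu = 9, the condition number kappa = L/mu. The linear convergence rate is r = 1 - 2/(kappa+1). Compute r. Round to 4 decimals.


Step 1: Compute the condition number.
kappa = L/mu = 16/9 = 1.7778
Step 2: Compute the convergence rate.
r = 1 - 2/(kappa + 1) = 1 - 2*mu/(L + mu) = (L - mu)/(L + mu) = 7/25 = 0.28


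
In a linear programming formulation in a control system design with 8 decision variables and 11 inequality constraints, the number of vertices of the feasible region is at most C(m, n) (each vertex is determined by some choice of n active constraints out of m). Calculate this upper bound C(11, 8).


Each vertex corresponds to some choice of n active constraints out of m, so the number of vertices is at most C(m, n) = m! / (n!(m-n)!).
m = 11, n = 8
Numerator: 11 * 10 * 9 * 8 * 7 * 6 * 5 * 4
Denominator: 8! = 40320
C(11, 8) = 165


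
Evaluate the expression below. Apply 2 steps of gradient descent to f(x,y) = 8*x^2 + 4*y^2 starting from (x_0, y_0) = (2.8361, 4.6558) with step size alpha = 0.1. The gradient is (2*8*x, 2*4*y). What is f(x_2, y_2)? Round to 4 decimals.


Gradient descent on f(x,y) = 8*x^2 + 4*y^2.
Starting point: (2.8361, 4.6558), alpha = 0.1
Step 1: grad_x = 2*8*2.8361 = 45.3776, grad_y = 2*4*4.6558 = 37.2464
  x_1 = 2.8361 - 0.1*45.3776 = -1.7017
  y_1 = 4.6558 - 0.1*37.2464 = 0.9312
Step 2: grad_x = 2*8*-1.7017 = -27.2266, grad_y = 2*4*0.9312 = 7.4493
  x_2 = -1.7017 - 0.1*-27.2266 = 1.021
  y_2 = 0.9312 - 0.1*7.4493 = 0.1862
f(1.021, 0.1862) = 8*1.021^2 + 4*0.1862^2 = 8.4782


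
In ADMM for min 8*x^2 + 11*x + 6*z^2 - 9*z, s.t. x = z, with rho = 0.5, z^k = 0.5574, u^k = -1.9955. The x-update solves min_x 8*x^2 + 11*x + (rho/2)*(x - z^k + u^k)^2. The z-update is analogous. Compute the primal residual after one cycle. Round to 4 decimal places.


ADMM iteration with rho = 0.5, z^k = 0.5574, u^k = -1.9955
Step 1: x-update.
Minimize 8*x^2 + 11*x + (0.5/2)*(x - 0.5574 - 1.9955)^2
FOC: (2*8 + 0.5)*x = -11 + 0.5*(0.5574 + 1.9955)
x^{k+1} = -0.5893
Step 2: z-update.
Minimize 6*z^2 - 9*z + (0.5/2)*(-0.5893 - z - 1.9955)^2
FOC: (2*6 + 0.5)*z = 9 + 0.5*(-0.5893 - 1.9955)
z^{k+1} = 0.6166
Step 3: u-update.
u^{k+1} = -1.9955 - 0.5893 - 0.6166 = -3.2014
Step 4: Primal residual = |-0.5893 - 0.6166| = 1.2059


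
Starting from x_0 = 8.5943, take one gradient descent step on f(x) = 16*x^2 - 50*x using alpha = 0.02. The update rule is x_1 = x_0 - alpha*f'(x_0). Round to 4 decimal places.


We compute the gradient at x_0 and apply the update.
f'(x) = 32*x - 50
f'(8.5943) = 32*8.5943 - 50 = 225.0176
x_1 = 8.5943 - 0.02*225.0176 = 4.0939


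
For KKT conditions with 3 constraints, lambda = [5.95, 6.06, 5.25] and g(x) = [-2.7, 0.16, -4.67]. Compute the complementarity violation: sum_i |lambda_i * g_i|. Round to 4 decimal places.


KKT complementary slackness check:
lambda_1 * g_1 = 5.95 * -2.7 = -16.065
lambda_2 * g_2 = 6.06 * 0.16 = 0.9696
lambda_3 * g_3 = 5.25 * -4.67 = -24.5175
Total violation = 16.065 + 0.9696 + 24.5175 = 41.5521


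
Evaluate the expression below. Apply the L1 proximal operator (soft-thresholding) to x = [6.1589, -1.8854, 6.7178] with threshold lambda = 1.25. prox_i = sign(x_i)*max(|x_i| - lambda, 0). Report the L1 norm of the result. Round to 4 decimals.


Soft-thresholding with lambda = 1.25:
prox(6.1589) = sign(6.1589)*max(|6.1589| - 1.25, 0) = 4.9089
prox(-1.8854) = sign(-1.8854)*max(|-1.8854| - 1.25, 0) = -0.6354
prox(6.7178) = sign(6.7178)*max(|6.7178| - 1.25, 0) = 5.4678
prox(x) = [4.9089, -0.6354, 5.4678]
||prox(x)||_1 = 4.9089 + 0.6354 + 5.4678 = 11.0121


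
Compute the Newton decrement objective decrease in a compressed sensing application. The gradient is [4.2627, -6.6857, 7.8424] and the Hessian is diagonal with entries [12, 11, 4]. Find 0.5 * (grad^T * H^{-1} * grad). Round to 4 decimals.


Step 1: H is diagonal, so H^(-1) * g = [0.3552, -0.6078, 1.9606].
Step 2: g^T H^(-1) g = sum_i g_i^2 / H_ii
  = (4.2627)^2/12 + (-6.6857)^2/11 + (7.8424)^2/4
  = 1.5142 + 4.0635 + 15.3758 = 20.9535
Step 3: Objective decrease = 0.5 * g^T H^(-1) g = 10.4768


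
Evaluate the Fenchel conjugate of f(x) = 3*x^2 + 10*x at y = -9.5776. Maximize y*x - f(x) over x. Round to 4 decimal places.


f*(y) = sup_x {y*x - a*x^2 - b*x} = sup_x {(y-b)*x - a*x^2}
FOC: (y - b) - 2a*x = 0 => x* = (y - b)/(2a)
x* = (-9.5776 - 10)/(2*3) = -3.2629
f*(-9.5776) = (y-b)^2/(4a) = (-9.5776 - 10)^2/(4*3)
= 383.2824/12 = 31.9402


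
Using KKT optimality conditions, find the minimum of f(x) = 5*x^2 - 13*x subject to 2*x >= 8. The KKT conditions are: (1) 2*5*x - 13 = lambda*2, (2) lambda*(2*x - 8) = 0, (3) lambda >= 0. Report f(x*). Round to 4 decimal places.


Step 1: Try lambda = 0 (constraint inactive).
x_unc = 13/(2*5) = 1.3
Check: 2*1.3 = 2.6 < 8 -- violated!
Step 2: Constraint must be active: 2*x = 8
x* = 8/2 = 4.0
lambda = (2*5*4.0 - 13)/2 = 13.5
Step 3: Compute optimal value.
f(x*) = 5*4.0^2 - 13*4.0 = 28.0


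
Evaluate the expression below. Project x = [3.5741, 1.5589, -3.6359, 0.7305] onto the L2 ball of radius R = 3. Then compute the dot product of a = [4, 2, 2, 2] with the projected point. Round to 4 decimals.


Step 1: Compute ||x|| (intermediates to 6 decimals).
||x|| = sqrt(3.5741^2 + 1.5589^2 + (-3.6359)^2 + 0.7305^2) = 5.381241
Step 2: Project.
Since ||x|| > R, scale = R/||x|| = 3/5.381241 = 0.557492, proj(x) = scale * x
proj(x) = [1.992532, 0.869074, -2.026985, 0.407248]
Step 3: Dot product.
a^T * proj(x) = 4*1.992532 + 2*0.869074 + 2*(-2.026985) + 2*0.407248 = 6.4688


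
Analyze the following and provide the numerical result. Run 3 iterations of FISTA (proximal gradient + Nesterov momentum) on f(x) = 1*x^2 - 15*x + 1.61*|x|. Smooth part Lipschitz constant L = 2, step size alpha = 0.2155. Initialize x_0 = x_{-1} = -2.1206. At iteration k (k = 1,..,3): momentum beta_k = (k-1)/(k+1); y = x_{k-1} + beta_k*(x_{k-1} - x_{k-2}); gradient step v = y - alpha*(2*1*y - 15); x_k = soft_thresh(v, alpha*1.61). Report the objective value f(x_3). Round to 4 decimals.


FISTA on f(x) = 1*x^2 - 15*x + 1.61*|x|
L = 2, alpha = 0.2155
Iteration 1: beta = 0.0, y = -2.1206 + 0.0*(-2.1206 + 2.1206) = -2.1206
  grad(y) = -19.2412, v = y - alpha*grad = 2.0259
  prox(v) = soft_thresh(2.0259, 0.347) = 1.6789
Iteration 2: beta = 0.3333, y = 1.6789 + 0.3333*(1.6789 + 2.1206) = 2.9454
  grad(y) = -9.1091, v = y - alpha*grad = 4.9085
  prox(v) = soft_thresh(4.9085, 0.347) = 4.5615
Iteration 3: beta = 0.5, y = 4.5615 + 0.5*(4.5615 - 1.6789) = 6.0028
  grad(y) = -2.9944, v = y - alpha*grad = 6.6481
  prox(v) = soft_thresh(6.6481, 0.347) = 6.3011
f(x_3) = 1*6.3011^2 - 15*6.3011 + 1.61*|6.3011| = -44.6679


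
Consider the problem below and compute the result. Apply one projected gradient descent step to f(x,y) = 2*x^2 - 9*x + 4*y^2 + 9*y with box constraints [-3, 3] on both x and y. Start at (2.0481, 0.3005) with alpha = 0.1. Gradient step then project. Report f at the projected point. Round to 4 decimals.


Step 1: Compute gradient at (2.0481, 0.3005).
grad_x = 2*2*2.0481 - 9 = -0.8076
grad_y = 2*4*0.3005 + 9 = 11.404
Step 2: Gradient step.
x_raw = 2.0481 - 0.1*-0.8076 = 2.1289
y_raw = 0.3005 - 0.1*11.404 = -0.8399
Step 3: Project onto [-3, 3].
x_proj = clip(2.1289) = 2.1289
y_proj = clip(-0.8399) = -0.8399
Step 4: Evaluate f.
f(2.1289, -0.8399) = -14.833


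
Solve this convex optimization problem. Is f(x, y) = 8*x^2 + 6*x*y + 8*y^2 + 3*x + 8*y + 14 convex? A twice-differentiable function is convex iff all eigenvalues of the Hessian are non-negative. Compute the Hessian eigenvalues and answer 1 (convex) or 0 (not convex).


The Hessian of f(x,y) = 8*x^2 + 6*x*y + 8*y^2 + 3*x + 8*y + 14 is:
H = [[16, 6], [6, 16]]
Trace = 16 + 16 = 32
Determinant = 16*16 - (6)^2 = 220
Discriminant = (32)^2 - 4*220 = 144.0
Eigenvalues: lambda_1 = 10.0, lambda_2 = 22.0
The function is convex.

1


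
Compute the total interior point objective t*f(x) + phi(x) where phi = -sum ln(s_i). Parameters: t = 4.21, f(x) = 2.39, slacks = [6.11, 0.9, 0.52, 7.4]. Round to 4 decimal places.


Step 1: Compute log-barrier.
ln values: [1.8099, -0.1054, -0.6539, 2.0015]
phi = -(1.8099 - 0.1054 - 0.6539 + 2.0015) = -3.0521
Step 2: Compute augmented objective.
t*f(x) = 4.21*2.39 = 10.0619
Total = 10.0619 - 3.0521 = 7.0098


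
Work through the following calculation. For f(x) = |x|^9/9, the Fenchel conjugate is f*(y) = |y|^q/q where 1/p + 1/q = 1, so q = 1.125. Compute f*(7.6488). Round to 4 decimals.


The conjugate exponent q satisfies 1/p + 1/q = 1.
p = 9, so q = 9/(9 - 1) = 1.125
|y|^q = 7.6488^1.125 = 9.8638
f*(7.6488) = 9.8638 / 1.125 = 8.7678


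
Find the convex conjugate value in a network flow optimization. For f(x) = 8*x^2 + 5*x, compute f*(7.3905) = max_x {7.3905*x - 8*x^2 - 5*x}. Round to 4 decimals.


f*(y) = sup_x {y*x - a*x^2 - b*x} = sup_x {(y-b)*x - a*x^2}
FOC: (y - b) - 2a*x = 0 => x* = (y - b)/(2a)
x* = (7.3905 - 5)/(2*8) = 0.1494
f*(7.3905) = (y-b)^2/(4a) = (7.3905 - 5)^2/(4*8)
= 5.7145/32 = 0.1786


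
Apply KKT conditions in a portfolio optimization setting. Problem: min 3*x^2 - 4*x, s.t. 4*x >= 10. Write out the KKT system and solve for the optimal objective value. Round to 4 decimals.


Step 1: Try lambda = 0 (constraint inactive).
x_unc = 4/(2*3) = 0.6667
Check: 4*0.6667 = 2.6668 < 10 -- violated!
Step 2: Constraint must be active: 4*x = 10
x* = 10/4 = 2.5
lambda = (2*3*2.5 - 4)/4 = 2.75
Step 3: Compute optimal value.
f(x*) = 3*2.5^2 - 4*2.5 = 8.75
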